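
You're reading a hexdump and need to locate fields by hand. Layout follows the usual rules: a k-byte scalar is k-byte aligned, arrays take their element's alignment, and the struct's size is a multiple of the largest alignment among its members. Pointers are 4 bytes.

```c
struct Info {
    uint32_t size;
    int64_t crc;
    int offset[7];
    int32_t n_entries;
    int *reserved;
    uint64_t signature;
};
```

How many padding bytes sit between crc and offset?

0..4  size  (4B, 4-aligned)
4..8  -- padding (4B)
8..16  crc  (8B, 8-aligned)
16..44  offset  (28B, 4-aligned)

0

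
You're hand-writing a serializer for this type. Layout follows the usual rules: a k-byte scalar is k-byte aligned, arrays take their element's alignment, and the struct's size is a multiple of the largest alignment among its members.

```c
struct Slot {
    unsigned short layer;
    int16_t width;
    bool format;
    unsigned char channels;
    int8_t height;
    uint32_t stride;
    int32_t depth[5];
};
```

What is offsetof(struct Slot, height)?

layer at 0 (size 2, align 2) → ends 2
width at 2 (size 2, align 2) → ends 4
format at 4 (size 1, align 1) → ends 5
channels at 5 (size 1, align 1) → ends 6
height at 6 (size 1, align 1) → ends 7

6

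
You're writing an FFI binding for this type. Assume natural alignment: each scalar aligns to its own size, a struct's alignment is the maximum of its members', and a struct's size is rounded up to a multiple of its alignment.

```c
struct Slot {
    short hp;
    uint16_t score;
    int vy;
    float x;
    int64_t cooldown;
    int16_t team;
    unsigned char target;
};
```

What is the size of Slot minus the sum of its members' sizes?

9

@0: hp [2B, align 2] → 2
@2: score [2B, align 2] → 4
@4: vy [4B, align 4] → 8
@8: x [4B, align 4] → 12
+4 pad (align 8)
@16: cooldown [8B, align 8] → 24
@24: team [2B, align 2] → 26
@26: target [1B, align 1] → 27
+5 tail pad (align 8)
size 32, align 8
data bytes 23, size 32 → padding 9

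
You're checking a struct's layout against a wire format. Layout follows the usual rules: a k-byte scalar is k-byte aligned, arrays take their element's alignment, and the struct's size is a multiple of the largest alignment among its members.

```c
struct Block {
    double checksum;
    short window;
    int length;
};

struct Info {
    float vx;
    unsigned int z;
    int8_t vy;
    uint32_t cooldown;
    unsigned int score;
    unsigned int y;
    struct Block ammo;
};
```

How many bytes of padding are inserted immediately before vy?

0

Block: 0..8  checksum  (8B, 8-aligned); 8..10  window  (2B, 2-aligned); 10..12  -- padding (2B); 12..16  length  (4B, 4-aligned); sizeof = 16, alignof = 8
0..4  vx  (4B, 4-aligned)
4..8  z  (4B, 4-aligned)
8..9  vy  (1B, 1-aligned)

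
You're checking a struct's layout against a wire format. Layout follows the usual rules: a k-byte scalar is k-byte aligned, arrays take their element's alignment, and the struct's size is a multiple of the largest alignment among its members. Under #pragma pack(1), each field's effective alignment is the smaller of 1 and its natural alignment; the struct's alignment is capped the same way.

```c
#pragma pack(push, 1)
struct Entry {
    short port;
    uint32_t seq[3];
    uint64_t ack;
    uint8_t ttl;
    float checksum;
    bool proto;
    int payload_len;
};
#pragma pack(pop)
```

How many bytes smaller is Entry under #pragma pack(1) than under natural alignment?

8

natural layout:
  0..2  port  (2B, 2-aligned)
  2..4  -- padding (2B)
  4..16  seq  (12B, 4-aligned)
  16..24  ack  (8B, 8-aligned)
  24..25  ttl  (1B, 1-aligned)
  25..28  -- padding (3B)
  28..32  checksum  (4B, 4-aligned)
  32..33  proto  (1B, 1-aligned)
  33..36  -- padding (3B)
  36..40  payload_len  (4B, 4-aligned)
  sizeof = 40, alignof = 8
packed(1) layout:
  0..2  port  (2B, 1-aligned)
  2..14  seq  (12B, 1-aligned)
  14..22  ack  (8B, 1-aligned)
  22..23  ttl  (1B, 1-aligned)
  23..27  checksum  (4B, 1-aligned)
  27..28  proto  (1B, 1-aligned)
  28..32  payload_len  (4B, 1-aligned)
  sizeof = 32, alignof = 1
40 − 32 = 8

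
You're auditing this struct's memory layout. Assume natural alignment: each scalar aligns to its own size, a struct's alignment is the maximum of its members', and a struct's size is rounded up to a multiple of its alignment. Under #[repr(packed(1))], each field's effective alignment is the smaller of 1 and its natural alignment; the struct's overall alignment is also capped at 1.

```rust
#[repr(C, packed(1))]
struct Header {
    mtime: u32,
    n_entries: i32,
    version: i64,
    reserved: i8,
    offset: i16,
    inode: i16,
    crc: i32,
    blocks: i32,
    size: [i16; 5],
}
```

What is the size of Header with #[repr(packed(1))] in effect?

0..4  mtime  (4B, 1-aligned)
4..8  n_entries  (4B, 1-aligned)
8..16  version  (8B, 1-aligned)
16..17  reserved  (1B, 1-aligned)
17..19  offset  (2B, 1-aligned)
19..21  inode  (2B, 1-aligned)
21..25  crc  (4B, 1-aligned)
25..29  blocks  (4B, 1-aligned)
29..39  size  (10B, 1-aligned)
sizeof = 39, alignof = 1

39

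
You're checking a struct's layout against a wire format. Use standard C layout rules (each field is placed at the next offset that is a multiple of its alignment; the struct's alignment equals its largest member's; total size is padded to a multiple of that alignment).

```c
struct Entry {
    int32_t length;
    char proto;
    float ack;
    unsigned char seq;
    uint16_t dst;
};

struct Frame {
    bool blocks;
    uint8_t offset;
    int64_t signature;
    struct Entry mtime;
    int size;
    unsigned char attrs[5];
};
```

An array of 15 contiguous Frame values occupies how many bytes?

720

Entry: @0: length [4B, align 4] → 4; @4: proto [1B, align 1] → 5; +3 pad (align 4); @8: ack [4B, align 4] → 12; @12: seq [1B, align 1] → 13; +1 pad (align 2); @14: dst [2B, align 2] → 16; size 16, align 4
@0: blocks [1B, align 1] → 1
@1: offset [1B, align 1] → 2
+6 pad (align 8)
@8: signature [8B, align 8] → 16
@16: mtime [16B, align 4] → 32
@32: size [4B, align 4] → 36
@36: attrs [5B, align 1] → 41
+7 tail pad (align 8)
size 48, align 8
array of 15: 15 × 48 = 720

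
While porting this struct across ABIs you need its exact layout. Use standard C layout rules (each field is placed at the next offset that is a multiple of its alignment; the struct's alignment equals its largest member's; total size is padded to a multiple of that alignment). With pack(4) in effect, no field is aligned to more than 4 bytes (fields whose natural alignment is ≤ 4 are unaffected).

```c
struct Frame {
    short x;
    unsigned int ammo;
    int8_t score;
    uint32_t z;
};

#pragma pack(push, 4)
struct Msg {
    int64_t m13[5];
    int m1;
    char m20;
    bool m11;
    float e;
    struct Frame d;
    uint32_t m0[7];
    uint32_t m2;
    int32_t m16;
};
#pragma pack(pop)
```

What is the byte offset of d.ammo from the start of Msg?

Frame: 0..2  x  (2B, 2-aligned); 2..4  -- padding (2B); 4..8  ammo  (4B, 4-aligned); 8..9  score  (1B, 1-aligned); 9..12  -- padding (3B); 12..16  z  (4B, 4-aligned); sizeof = 16, alignof = 4
0..40  m13  (40B, 4-aligned)
40..44  m1  (4B, 4-aligned)
44..45  m20  (1B, 1-aligned)
45..46  m11  (1B, 1-aligned)
46..48  -- padding (2B)
48..52  e  (4B, 4-aligned)
52..68  d  (16B, 4-aligned)
within Frame: ammo at 4
52 + 4 = 56

56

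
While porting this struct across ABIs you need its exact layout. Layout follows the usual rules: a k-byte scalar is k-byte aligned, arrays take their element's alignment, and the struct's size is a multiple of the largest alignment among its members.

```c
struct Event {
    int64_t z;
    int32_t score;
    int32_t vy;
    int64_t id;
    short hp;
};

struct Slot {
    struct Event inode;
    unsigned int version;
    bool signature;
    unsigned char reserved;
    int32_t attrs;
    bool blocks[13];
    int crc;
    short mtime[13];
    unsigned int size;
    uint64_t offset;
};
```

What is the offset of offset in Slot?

Event: 0..8  z  (8B, 8-aligned); 8..12  score  (4B, 4-aligned); 12..16  vy  (4B, 4-aligned); 16..24  id  (8B, 8-aligned); 24..26  hp  (2B, 2-aligned); 26..32  -- tail padding (6B); sizeof = 32, alignof = 8
0..32  inode  (32B, 8-aligned)
32..36  version  (4B, 4-aligned)
36..37  signature  (1B, 1-aligned)
37..38  reserved  (1B, 1-aligned)
38..40  -- padding (2B)
40..44  attrs  (4B, 4-aligned)
44..57  blocks  (13B, 1-aligned)
57..60  -- padding (3B)
60..64  crc  (4B, 4-aligned)
64..90  mtime  (26B, 2-aligned)
90..92  -- padding (2B)
92..96  size  (4B, 4-aligned)
96..104  offset  (8B, 8-aligned)

96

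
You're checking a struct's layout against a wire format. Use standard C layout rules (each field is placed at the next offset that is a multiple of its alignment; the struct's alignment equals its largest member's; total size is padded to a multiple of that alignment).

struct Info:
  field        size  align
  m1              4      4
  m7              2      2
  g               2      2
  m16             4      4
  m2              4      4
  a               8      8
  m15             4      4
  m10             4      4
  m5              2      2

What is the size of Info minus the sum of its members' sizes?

@0: m1 [4B, align 4] → 4
@4: m7 [2B, align 2] → 6
@6: g [2B, align 2] → 8
@8: m16 [4B, align 4] → 12
@12: m2 [4B, align 4] → 16
@16: a [8B, align 8] → 24
@24: m15 [4B, align 4] → 28
@28: m10 [4B, align 4] → 32
@32: m5 [2B, align 2] → 34
+6 tail pad (align 8)
size 40, align 8
data bytes 34, size 40 → padding 6

6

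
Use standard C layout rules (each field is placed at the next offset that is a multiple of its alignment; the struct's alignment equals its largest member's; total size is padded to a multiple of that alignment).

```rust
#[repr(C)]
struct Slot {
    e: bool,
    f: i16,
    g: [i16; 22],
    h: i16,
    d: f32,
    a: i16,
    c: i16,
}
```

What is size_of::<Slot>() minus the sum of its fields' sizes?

3

@0: e [1B, align 1] → 1
+1 pad (align 2)
@2: f [2B, align 2] → 4
@4: g [44B, align 2] → 48
@48: h [2B, align 2] → 50
+2 pad (align 4)
@52: d [4B, align 4] → 56
@56: a [2B, align 2] → 58
@58: c [2B, align 2] → 60
size 60, align 4
data bytes 57, size 60 → padding 3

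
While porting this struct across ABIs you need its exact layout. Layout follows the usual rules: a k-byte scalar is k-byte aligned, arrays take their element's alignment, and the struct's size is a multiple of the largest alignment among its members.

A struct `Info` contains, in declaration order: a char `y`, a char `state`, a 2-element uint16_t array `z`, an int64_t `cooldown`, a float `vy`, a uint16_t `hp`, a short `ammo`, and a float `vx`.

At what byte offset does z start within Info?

@0: y [1B, align 1] → 1
@1: state [1B, align 1] → 2
@2: z [4B, align 2] → 6

2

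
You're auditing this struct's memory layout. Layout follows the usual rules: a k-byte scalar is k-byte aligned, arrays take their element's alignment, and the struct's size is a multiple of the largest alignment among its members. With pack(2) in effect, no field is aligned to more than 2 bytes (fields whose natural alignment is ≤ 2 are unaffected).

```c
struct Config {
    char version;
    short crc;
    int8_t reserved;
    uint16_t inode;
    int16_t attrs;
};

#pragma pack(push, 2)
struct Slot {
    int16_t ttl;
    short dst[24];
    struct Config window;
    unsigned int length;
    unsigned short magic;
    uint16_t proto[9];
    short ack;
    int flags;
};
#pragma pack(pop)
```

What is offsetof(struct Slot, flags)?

86

Config: version at 0 (size 1, align 1) → ends 1; pad 1 to align 2 for crc; crc at 2 (size 2, align 2) → ends 4; reserved at 4 (size 1, align 1) → ends 5; pad 1 to align 2 for inode; inode at 6 (size 2, align 2) → ends 8; attrs at 8 (size 2, align 2) → ends 10; total 10 bytes, alignment 2
ttl at 0 (size 2, align 2) → ends 2
dst at 2 (size 48, align 2) → ends 50
window at 50 (size 10, align 2) → ends 60
length at 60 (size 4, align 2) → ends 64
magic at 64 (size 2, align 2) → ends 66
proto at 66 (size 18, align 2) → ends 84
ack at 84 (size 2, align 2) → ends 86
flags at 86 (size 4, align 2) → ends 90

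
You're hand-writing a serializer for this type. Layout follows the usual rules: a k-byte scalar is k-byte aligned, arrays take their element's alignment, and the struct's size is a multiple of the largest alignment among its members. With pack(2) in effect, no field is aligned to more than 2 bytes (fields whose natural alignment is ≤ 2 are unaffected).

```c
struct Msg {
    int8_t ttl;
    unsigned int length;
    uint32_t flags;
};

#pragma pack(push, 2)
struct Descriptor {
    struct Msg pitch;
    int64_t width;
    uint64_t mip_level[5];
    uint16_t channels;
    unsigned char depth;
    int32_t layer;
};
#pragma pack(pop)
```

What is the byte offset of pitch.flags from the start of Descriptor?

8

Msg: 0..1  ttl  (1B, 1-aligned); 1..4  -- padding (3B); 4..8  length  (4B, 4-aligned); 8..12  flags  (4B, 4-aligned); sizeof = 12, alignof = 4
0..12  pitch  (12B, 2-aligned)
within Msg: flags at 8
0 + 8 = 8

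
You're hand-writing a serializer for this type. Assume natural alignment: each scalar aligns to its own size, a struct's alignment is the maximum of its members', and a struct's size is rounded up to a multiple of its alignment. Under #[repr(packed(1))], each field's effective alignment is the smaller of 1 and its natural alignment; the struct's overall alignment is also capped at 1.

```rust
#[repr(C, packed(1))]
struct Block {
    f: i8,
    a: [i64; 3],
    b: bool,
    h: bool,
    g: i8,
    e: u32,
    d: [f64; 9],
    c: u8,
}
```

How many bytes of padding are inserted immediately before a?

f at 0 (size 1, align 1) → ends 1
a at 1 (size 24, align 1) → ends 25

0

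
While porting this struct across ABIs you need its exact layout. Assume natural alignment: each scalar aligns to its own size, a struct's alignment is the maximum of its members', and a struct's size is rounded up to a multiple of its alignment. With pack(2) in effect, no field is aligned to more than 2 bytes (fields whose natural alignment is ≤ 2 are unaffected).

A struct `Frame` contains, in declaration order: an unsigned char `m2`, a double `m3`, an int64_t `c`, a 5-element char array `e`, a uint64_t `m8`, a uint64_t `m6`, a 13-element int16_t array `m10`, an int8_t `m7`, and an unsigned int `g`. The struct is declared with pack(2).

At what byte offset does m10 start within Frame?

40

m2 at 0 (size 1, align 1) → ends 1
pad 1 to align 2 for m3
m3 at 2 (size 8, align 2) → ends 10
c at 10 (size 8, align 2) → ends 18
e at 18 (size 5, align 1) → ends 23
pad 1 to align 2 for m8
m8 at 24 (size 8, align 2) → ends 32
m6 at 32 (size 8, align 2) → ends 40
m10 at 40 (size 26, align 2) → ends 66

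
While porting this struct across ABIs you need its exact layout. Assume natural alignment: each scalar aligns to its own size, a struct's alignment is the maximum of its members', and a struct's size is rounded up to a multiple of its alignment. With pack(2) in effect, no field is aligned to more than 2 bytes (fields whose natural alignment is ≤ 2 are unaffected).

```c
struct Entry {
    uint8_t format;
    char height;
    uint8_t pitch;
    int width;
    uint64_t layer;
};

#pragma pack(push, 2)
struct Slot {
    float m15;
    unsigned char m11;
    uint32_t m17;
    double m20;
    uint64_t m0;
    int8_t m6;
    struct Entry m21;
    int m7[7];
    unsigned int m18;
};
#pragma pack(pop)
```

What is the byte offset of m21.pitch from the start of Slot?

30

Entry: @0: format [1B, align 1] → 1; @1: height [1B, align 1] → 2; @2: pitch [1B, align 1] → 3; +1 pad (align 4); @4: width [4B, align 4] → 8; @8: layer [8B, align 8] → 16; size 16, align 8
@0: m15 [4B, align 2] → 4
@4: m11 [1B, align 1] → 5
+1 pad (align 2)
@6: m17 [4B, align 2] → 10
@10: m20 [8B, align 2] → 18
@18: m0 [8B, align 2] → 26
@26: m6 [1B, align 1] → 27
+1 pad (align 2)
@28: m21 [16B, align 2] → 44
within Entry: pitch at 2
28 + 2 = 30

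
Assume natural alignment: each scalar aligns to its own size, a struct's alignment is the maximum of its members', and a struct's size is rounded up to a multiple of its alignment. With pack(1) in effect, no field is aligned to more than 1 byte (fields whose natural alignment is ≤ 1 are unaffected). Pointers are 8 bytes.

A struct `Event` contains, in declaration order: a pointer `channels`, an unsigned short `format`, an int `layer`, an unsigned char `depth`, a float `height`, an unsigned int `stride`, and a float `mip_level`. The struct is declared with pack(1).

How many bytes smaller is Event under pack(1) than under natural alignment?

5

natural layout:
  @0: channels [8B, align 8] → 8
  @8: format [2B, align 2] → 10
  +2 pad (align 4)
  @12: layer [4B, align 4] → 16
  @16: depth [1B, align 1] → 17
  +3 pad (align 4)
  @20: height [4B, align 4] → 24
  @24: stride [4B, align 4] → 28
  @28: mip_level [4B, align 4] → 32
  size 32, align 8
packed(1) layout:
  @0: channels [8B, align 1] → 8
  @8: format [2B, align 1] → 10
  @10: layer [4B, align 1] → 14
  @14: depth [1B, align 1] → 15
  @15: height [4B, align 1] → 19
  @19: stride [4B, align 1] → 23
  @23: mip_level [4B, align 1] → 27
  size 27, align 1
32 − 27 = 5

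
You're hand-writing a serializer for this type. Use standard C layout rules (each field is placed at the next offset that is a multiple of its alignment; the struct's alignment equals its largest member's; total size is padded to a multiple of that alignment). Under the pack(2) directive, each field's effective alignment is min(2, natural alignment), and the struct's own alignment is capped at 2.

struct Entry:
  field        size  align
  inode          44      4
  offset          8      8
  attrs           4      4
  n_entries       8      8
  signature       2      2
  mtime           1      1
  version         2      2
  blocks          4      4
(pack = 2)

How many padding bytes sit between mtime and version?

1

0..44  inode  (44B, 2-aligned)
44..52  offset  (8B, 2-aligned)
52..56  attrs  (4B, 2-aligned)
56..64  n_entries  (8B, 2-aligned)
64..66  signature  (2B, 2-aligned)
66..67  mtime  (1B, 1-aligned)
67..68  -- padding (1B)
68..70  version  (2B, 2-aligned)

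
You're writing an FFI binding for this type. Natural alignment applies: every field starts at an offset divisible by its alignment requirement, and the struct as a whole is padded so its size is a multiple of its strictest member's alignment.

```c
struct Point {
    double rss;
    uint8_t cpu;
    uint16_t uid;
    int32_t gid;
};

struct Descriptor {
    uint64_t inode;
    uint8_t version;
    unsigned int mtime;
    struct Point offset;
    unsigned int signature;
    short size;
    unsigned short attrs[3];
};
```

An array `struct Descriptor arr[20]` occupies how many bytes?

960

Point: @0: rss [8B, align 8] → 8; @8: cpu [1B, align 1] → 9; +1 pad (align 2); @10: uid [2B, align 2] → 12; @12: gid [4B, align 4] → 16; size 16, align 8
@0: inode [8B, align 8] → 8
@8: version [1B, align 1] → 9
+3 pad (align 4)
@12: mtime [4B, align 4] → 16
@16: offset [16B, align 8] → 32
@32: signature [4B, align 4] → 36
@36: size [2B, align 2] → 38
@38: attrs [6B, align 2] → 44
+4 tail pad (align 8)
size 48, align 8
array of 20: 20 × 48 = 960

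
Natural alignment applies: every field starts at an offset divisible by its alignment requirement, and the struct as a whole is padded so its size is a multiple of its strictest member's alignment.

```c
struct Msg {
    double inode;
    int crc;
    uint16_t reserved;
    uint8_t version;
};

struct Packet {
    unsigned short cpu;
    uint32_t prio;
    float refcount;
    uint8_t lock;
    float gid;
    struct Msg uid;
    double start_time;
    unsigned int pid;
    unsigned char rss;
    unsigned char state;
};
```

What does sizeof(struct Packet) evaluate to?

Msg: inode at 0 (size 8, align 8) → ends 8; crc at 8 (size 4, align 4) → ends 12; reserved at 12 (size 2, align 2) → ends 14; version at 14 (size 1, align 1) → ends 15; tail pad 1 to reach multiple of 8; total 16 bytes, alignment 8
cpu at 0 (size 2, align 2) → ends 2
pad 2 to align 4 for prio
prio at 4 (size 4, align 4) → ends 8
refcount at 8 (size 4, align 4) → ends 12
lock at 12 (size 1, align 1) → ends 13
pad 3 to align 4 for gid
gid at 16 (size 4, align 4) → ends 20
pad 4 to align 8 for uid
uid at 24 (size 16, align 8) → ends 40
start_time at 40 (size 8, align 8) → ends 48
pid at 48 (size 4, align 4) → ends 52
rss at 52 (size 1, align 1) → ends 53
state at 53 (size 1, align 1) → ends 54
tail pad 2 to reach multiple of 8
total 56 bytes, alignment 8

56 bytes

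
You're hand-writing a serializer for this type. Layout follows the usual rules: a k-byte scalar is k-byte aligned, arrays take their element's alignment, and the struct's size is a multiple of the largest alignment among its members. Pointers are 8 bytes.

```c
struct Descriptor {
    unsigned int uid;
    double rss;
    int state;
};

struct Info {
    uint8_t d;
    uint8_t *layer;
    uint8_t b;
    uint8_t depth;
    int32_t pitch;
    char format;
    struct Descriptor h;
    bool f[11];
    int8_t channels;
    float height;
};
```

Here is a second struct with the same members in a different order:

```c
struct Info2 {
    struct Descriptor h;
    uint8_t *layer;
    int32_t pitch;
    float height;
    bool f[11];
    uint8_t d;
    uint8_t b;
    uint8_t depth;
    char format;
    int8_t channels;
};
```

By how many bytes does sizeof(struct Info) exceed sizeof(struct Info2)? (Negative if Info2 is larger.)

Descriptor: @0: uid [4B, align 4] → 4; +4 pad (align 8); @8: rss [8B, align 8] → 16; @16: state [4B, align 4] → 20; +4 tail pad (align 8); size 24, align 8
@0: d [1B, align 1] → 1
+7 pad (align 8)
@8: layer [8B, align 8] → 16
@16: b [1B, align 1] → 17
@17: depth [1B, align 1] → 18
+2 pad (align 4)
@20: pitch [4B, align 4] → 24
@24: format [1B, align 1] → 25
+7 pad (align 8)
@32: h [24B, align 8] → 56
@56: f [11B, align 1] → 67
@67: channels [1B, align 1] → 68
@68: height [4B, align 4] → 72
size 72, align 8
— Info2 —
@0: h [24B, align 8] → 24
@24: layer [8B, align 8] → 32
@32: pitch [4B, align 4] → 36
@36: height [4B, align 4] → 40
@40: f [11B, align 1] → 51
@51: d [1B, align 1] → 52
@52: b [1B, align 1] → 53
@53: depth [1B, align 1] → 54
@54: format [1B, align 1] → 55
@55: channels [1B, align 1] → 56
size 56, align 8
72 − 56 = 16

16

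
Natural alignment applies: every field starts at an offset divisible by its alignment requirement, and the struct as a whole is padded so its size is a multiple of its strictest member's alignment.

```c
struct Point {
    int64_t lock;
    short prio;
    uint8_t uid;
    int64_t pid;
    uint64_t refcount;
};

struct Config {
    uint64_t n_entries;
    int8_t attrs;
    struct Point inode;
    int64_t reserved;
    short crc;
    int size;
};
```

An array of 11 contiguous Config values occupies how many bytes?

Point: @0: lock [8B, align 8] → 8; @8: prio [2B, align 2] → 10; @10: uid [1B, align 1] → 11; +5 pad (align 8); @16: pid [8B, align 8] → 24; @24: refcount [8B, align 8] → 32; size 32, align 8
@0: n_entries [8B, align 8] → 8
@8: attrs [1B, align 1] → 9
+7 pad (align 8)
@16: inode [32B, align 8] → 48
@48: reserved [8B, align 8] → 56
@56: crc [2B, align 2] → 58
+2 pad (align 4)
@60: size [4B, align 4] → 64
size 64, align 8
array of 11: 11 × 64 = 704

704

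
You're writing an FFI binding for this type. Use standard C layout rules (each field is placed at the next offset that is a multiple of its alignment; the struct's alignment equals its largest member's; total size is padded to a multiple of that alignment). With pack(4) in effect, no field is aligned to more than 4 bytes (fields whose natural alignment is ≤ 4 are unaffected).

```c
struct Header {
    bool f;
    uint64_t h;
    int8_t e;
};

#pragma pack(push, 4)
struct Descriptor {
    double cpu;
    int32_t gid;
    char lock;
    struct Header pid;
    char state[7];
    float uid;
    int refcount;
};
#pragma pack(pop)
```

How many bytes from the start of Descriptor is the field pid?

16

Header: @0: f [1B, align 1] → 1; +7 pad (align 8); @8: h [8B, align 8] → 16; @16: e [1B, align 1] → 17; +7 tail pad (align 8); size 24, align 8
@0: cpu [8B, align 4] → 8
@8: gid [4B, align 4] → 12
@12: lock [1B, align 1] → 13
+3 pad (align 4)
@16: pid [24B, align 4] → 40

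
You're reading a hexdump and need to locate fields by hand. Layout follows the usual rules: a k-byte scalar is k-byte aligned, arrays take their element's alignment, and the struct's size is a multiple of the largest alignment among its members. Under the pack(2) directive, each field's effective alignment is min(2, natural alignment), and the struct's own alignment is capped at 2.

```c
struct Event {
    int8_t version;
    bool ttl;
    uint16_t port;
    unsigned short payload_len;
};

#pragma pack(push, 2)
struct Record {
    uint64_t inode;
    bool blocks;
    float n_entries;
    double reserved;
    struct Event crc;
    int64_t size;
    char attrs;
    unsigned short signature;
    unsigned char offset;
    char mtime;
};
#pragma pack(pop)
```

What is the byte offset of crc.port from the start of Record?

Event: version at 0 (size 1, align 1) → ends 1; ttl at 1 (size 1, align 1) → ends 2; port at 2 (size 2, align 2) → ends 4; payload_len at 4 (size 2, align 2) → ends 6; total 6 bytes, alignment 2
inode at 0 (size 8, align 2) → ends 8
blocks at 8 (size 1, align 1) → ends 9
pad 1 to align 2 for n_entries
n_entries at 10 (size 4, align 2) → ends 14
reserved at 14 (size 8, align 2) → ends 22
crc at 22 (size 6, align 2) → ends 28
within Event: port at 2
22 + 2 = 24

24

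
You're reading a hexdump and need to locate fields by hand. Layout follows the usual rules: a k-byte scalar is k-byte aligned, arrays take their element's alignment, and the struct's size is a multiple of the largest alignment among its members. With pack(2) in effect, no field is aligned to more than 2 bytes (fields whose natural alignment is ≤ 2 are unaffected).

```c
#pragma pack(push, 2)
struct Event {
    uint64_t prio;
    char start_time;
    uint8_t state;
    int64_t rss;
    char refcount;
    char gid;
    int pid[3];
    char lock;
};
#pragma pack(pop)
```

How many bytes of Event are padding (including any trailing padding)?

1

@0: prio [8B, align 2] → 8
@8: start_time [1B, align 1] → 9
@9: state [1B, align 1] → 10
@10: rss [8B, align 2] → 18
@18: refcount [1B, align 1] → 19
@19: gid [1B, align 1] → 20
@20: pid [12B, align 2] → 32
@32: lock [1B, align 1] → 33
+1 tail pad (align 2)
size 34, align 2
data bytes 33, size 34 → padding 1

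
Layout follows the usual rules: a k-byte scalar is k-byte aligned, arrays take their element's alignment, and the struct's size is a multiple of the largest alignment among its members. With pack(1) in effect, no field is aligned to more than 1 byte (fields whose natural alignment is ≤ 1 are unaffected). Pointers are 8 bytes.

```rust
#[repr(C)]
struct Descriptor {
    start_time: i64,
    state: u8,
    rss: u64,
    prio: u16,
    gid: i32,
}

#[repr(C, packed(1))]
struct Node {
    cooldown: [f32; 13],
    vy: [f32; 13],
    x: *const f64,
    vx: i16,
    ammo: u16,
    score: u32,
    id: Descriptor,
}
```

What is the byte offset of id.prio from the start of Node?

Descriptor: @0: start_time [8B, align 8] → 8; @8: state [1B, align 1] → 9; +7 pad (align 8); @16: rss [8B, align 8] → 24; @24: prio [2B, align 2] → 26; +2 pad (align 4); @28: gid [4B, align 4] → 32; size 32, align 8
@0: cooldown [52B, align 1] → 52
@52: vy [52B, align 1] → 104
@104: x [8B, align 1] → 112
@112: vx [2B, align 1] → 114
@114: ammo [2B, align 1] → 116
@116: score [4B, align 1] → 120
@120: id [32B, align 1] → 152
within Descriptor: prio at 24
120 + 24 = 144

144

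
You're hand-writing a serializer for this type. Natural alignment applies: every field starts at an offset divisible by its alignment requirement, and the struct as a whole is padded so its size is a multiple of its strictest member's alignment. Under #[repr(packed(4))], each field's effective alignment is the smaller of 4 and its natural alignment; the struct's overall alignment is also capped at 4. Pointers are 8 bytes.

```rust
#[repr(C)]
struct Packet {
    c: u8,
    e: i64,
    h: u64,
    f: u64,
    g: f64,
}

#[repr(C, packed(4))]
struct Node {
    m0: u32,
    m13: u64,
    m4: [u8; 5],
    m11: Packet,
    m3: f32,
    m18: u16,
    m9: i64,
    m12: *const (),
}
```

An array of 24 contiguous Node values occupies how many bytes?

Packet: @0: c [1B, align 1] → 1; +7 pad (align 8); @8: e [8B, align 8] → 16; @16: h [8B, align 8] → 24; @24: f [8B, align 8] → 32; @32: g [8B, align 8] → 40; size 40, align 8
@0: m0 [4B, align 4] → 4
@4: m13 [8B, align 4] → 12
@12: m4 [5B, align 1] → 17
+3 pad (align 4)
@20: m11 [40B, align 4] → 60
@60: m3 [4B, align 4] → 64
@64: m18 [2B, align 2] → 66
+2 pad (align 4)
@68: m9 [8B, align 4] → 76
@76: m12 [8B, align 4] → 84
size 84, align 4
array of 24: 24 × 84 = 2016

2016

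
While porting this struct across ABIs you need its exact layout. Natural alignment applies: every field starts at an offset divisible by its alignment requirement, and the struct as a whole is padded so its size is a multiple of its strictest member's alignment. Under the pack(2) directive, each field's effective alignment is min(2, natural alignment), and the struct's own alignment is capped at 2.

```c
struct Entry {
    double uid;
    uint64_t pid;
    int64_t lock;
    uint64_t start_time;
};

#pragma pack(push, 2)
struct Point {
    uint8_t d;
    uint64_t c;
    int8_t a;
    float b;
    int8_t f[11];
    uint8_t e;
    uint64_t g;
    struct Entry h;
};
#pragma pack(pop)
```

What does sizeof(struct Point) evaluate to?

Entry: 0..8  uid  (8B, 8-aligned); 8..16  pid  (8B, 8-aligned); 16..24  lock  (8B, 8-aligned); 24..32  start_time  (8B, 8-aligned); sizeof = 32, alignof = 8
0..1  d  (1B, 1-aligned)
1..2  -- padding (1B)
2..10  c  (8B, 2-aligned)
10..11  a  (1B, 1-aligned)
11..12  -- padding (1B)
12..16  b  (4B, 2-aligned)
16..27  f  (11B, 1-aligned)
27..28  e  (1B, 1-aligned)
28..36  g  (8B, 2-aligned)
36..68  h  (32B, 2-aligned)
sizeof = 68, alignof = 2

68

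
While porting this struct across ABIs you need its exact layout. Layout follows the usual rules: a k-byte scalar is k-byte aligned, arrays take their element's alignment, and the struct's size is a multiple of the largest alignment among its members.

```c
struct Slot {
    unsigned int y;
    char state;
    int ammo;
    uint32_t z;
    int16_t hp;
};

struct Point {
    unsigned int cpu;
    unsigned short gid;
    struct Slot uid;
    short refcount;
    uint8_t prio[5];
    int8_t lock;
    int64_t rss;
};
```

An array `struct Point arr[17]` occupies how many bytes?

Slot: y at 0 (size 4, align 4) → ends 4; state at 4 (size 1, align 1) → ends 5; pad 3 to align 4 for ammo; ammo at 8 (size 4, align 4) → ends 12; z at 12 (size 4, align 4) → ends 16; hp at 16 (size 2, align 2) → ends 18; tail pad 2 to reach multiple of 4; total 20 bytes, alignment 4
cpu at 0 (size 4, align 4) → ends 4
gid at 4 (size 2, align 2) → ends 6
pad 2 to align 4 for uid
uid at 8 (size 20, align 4) → ends 28
refcount at 28 (size 2, align 2) → ends 30
prio at 30 (size 5, align 1) → ends 35
lock at 35 (size 1, align 1) → ends 36
pad 4 to align 8 for rss
rss at 40 (size 8, align 8) → ends 48
total 48 bytes, alignment 8
array of 17: 17 × 48 = 816

816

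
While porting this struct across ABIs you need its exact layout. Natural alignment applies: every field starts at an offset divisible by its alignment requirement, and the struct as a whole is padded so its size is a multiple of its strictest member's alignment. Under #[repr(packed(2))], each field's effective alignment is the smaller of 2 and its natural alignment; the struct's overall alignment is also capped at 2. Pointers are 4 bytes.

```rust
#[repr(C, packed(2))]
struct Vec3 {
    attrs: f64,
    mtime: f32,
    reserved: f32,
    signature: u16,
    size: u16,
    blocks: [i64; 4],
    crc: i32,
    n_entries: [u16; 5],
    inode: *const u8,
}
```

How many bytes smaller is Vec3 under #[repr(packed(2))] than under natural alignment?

natural layout:
  @0: attrs [8B, align 8] → 8
  @8: mtime [4B, align 4] → 12
  @12: reserved [4B, align 4] → 16
  @16: signature [2B, align 2] → 18
  @18: size [2B, align 2] → 20
  +4 pad (align 8)
  @24: blocks [32B, align 8] → 56
  @56: crc [4B, align 4] → 60
  @60: n_entries [10B, align 2] → 70
  +2 pad (align 4)
  @72: inode [4B, align 4] → 76
  +4 tail pad (align 8)
  size 80, align 8
packed(2) layout:
  @0: attrs [8B, align 2] → 8
  @8: mtime [4B, align 2] → 12
  @12: reserved [4B, align 2] → 16
  @16: signature [2B, align 2] → 18
  @18: size [2B, align 2] → 20
  @20: blocks [32B, align 2] → 52
  @52: crc [4B, align 2] → 56
  @56: n_entries [10B, align 2] → 66
  @66: inode [4B, align 2] → 70
  size 70, align 2
80 − 70 = 10

10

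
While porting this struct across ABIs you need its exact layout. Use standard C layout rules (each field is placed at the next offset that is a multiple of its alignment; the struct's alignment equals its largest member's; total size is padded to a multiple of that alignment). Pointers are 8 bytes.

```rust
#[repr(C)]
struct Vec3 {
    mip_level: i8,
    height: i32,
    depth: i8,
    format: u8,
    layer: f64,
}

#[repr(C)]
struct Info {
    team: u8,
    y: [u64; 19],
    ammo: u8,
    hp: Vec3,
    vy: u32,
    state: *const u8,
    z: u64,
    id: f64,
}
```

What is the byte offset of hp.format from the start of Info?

Vec3: 0..1  mip_level  (1B, 1-aligned); 1..4  -- padding (3B); 4..8  height  (4B, 4-aligned); 8..9  depth  (1B, 1-aligned); 9..10  format  (1B, 1-aligned); 10..16  -- padding (6B); 16..24  layer  (8B, 8-aligned); sizeof = 24, alignof = 8
0..1  team  (1B, 1-aligned)
1..8  -- padding (7B)
8..160  y  (152B, 8-aligned)
160..161  ammo  (1B, 1-aligned)
161..168  -- padding (7B)
168..192  hp  (24B, 8-aligned)
within Vec3: format at 9
168 + 9 = 177

177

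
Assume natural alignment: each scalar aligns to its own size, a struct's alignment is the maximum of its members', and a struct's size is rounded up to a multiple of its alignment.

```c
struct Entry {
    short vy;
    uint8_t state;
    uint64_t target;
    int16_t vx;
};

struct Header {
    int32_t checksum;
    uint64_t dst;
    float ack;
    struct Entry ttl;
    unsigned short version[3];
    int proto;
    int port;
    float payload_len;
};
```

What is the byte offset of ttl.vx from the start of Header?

40

Entry: @0: vy [2B, align 2] → 2; @2: state [1B, align 1] → 3; +5 pad (align 8); @8: target [8B, align 8] → 16; @16: vx [2B, align 2] → 18; +6 tail pad (align 8); size 24, align 8
@0: checksum [4B, align 4] → 4
+4 pad (align 8)
@8: dst [8B, align 8] → 16
@16: ack [4B, align 4] → 20
+4 pad (align 8)
@24: ttl [24B, align 8] → 48
within Entry: vx at 16
24 + 16 = 40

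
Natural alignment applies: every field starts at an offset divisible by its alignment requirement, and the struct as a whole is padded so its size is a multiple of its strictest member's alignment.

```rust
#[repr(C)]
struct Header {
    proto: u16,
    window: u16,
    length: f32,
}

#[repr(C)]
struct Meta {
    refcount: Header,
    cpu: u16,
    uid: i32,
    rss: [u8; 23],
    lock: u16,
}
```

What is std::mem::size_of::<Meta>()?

44

Header: @0: proto [2B, align 2] → 2; @2: window [2B, align 2] → 4; @4: length [4B, align 4] → 8; size 8, align 4
@0: refcount [8B, align 4] → 8
@8: cpu [2B, align 2] → 10
+2 pad (align 4)
@12: uid [4B, align 4] → 16
@16: rss [23B, align 1] → 39
+1 pad (align 2)
@40: lock [2B, align 2] → 42
+2 tail pad (align 4)
size 44, align 4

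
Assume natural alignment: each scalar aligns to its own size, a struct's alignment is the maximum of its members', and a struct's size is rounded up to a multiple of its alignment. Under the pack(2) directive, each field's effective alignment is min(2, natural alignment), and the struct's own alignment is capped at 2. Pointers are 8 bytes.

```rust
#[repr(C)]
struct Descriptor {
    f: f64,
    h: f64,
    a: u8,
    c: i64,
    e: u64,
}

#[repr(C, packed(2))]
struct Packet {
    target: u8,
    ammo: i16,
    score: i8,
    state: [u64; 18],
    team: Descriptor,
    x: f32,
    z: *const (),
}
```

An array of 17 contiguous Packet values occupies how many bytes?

3434

Descriptor: f at 0 (size 8, align 8) → ends 8; h at 8 (size 8, align 8) → ends 16; a at 16 (size 1, align 1) → ends 17; pad 7 to align 8 for c; c at 24 (size 8, align 8) → ends 32; e at 32 (size 8, align 8) → ends 40; total 40 bytes, alignment 8
target at 0 (size 1, align 1) → ends 1
pad 1 to align 2 for ammo
ammo at 2 (size 2, align 2) → ends 4
score at 4 (size 1, align 1) → ends 5
pad 1 to align 2 for state
state at 6 (size 144, align 2) → ends 150
team at 150 (size 40, align 2) → ends 190
x at 190 (size 4, align 2) → ends 194
z at 194 (size 8, align 2) → ends 202
total 202 bytes, alignment 2
array of 17: 17 × 202 = 3434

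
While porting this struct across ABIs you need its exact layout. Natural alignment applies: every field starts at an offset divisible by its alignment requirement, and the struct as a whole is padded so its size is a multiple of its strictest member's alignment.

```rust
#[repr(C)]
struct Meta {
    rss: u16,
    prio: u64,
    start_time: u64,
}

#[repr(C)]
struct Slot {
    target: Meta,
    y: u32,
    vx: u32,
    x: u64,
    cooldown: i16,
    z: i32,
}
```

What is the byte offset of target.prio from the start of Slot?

8

Meta: 0..2  rss  (2B, 2-aligned); 2..8  -- padding (6B); 8..16  prio  (8B, 8-aligned); 16..24  start_time  (8B, 8-aligned); sizeof = 24, alignof = 8
0..24  target  (24B, 8-aligned)
within Meta: prio at 8
0 + 8 = 8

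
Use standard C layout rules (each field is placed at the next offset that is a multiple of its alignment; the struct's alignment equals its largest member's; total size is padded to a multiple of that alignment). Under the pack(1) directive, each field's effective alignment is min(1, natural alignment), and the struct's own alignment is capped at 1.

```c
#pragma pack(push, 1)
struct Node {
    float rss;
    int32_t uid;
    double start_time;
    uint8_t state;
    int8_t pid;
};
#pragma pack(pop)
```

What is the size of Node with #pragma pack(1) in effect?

@0: rss [4B, align 1] → 4
@4: uid [4B, align 1] → 8
@8: start_time [8B, align 1] → 16
@16: state [1B, align 1] → 17
@17: pid [1B, align 1] → 18
size 18, align 1

18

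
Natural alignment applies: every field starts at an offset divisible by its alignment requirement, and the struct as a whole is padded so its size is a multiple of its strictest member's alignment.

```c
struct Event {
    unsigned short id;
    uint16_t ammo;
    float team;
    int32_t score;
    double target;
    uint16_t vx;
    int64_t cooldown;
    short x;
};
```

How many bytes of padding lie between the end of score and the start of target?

4

@0: id [2B, align 2] → 2
@2: ammo [2B, align 2] → 4
@4: team [4B, align 4] → 8
@8: score [4B, align 4] → 12
+4 pad (align 8)
@16: target [8B, align 8] → 24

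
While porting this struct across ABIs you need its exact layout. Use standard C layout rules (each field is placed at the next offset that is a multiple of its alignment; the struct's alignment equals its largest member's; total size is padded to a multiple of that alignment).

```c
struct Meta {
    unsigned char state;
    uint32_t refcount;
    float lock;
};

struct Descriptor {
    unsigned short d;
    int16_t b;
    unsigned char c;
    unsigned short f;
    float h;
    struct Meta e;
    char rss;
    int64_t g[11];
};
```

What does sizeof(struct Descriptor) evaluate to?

Meta: @0: state [1B, align 1] → 1; +3 pad (align 4); @4: refcount [4B, align 4] → 8; @8: lock [4B, align 4] → 12; size 12, align 4
@0: d [2B, align 2] → 2
@2: b [2B, align 2] → 4
@4: c [1B, align 1] → 5
+1 pad (align 2)
@6: f [2B, align 2] → 8
@8: h [4B, align 4] → 12
@12: e [12B, align 4] → 24
@24: rss [1B, align 1] → 25
+7 pad (align 8)
@32: g [88B, align 8] → 120
size 120, align 8

120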